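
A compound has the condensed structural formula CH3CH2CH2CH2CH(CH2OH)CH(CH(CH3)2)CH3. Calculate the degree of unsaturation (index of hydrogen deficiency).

0

Element totals:
  C: 11
  H: 24
  O: 1
Molecular formula: C11H24O.
DoU = (2C + 2 + N − H − X) / 2 = (2·11 + 2 + 0 − 24 − 0) / 2 = 0.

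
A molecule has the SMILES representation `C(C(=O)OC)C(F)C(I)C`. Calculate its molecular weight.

Atom tally by fragment:
  CH3OOCCH2 → C:3 H:5 O:2
  CH(F) → C:1 H:1 F:1
  CH(I) → C:1 H:1 I:1
  CH3 → C:1 H:3
Element totals:
  C: 6
  H: 10
  F: 1
  I: 1
  O: 2
Molecular formula: C6H10FIO2.
  M = 6(12.011) + 10(1.008) + 18.998 + 126.904 + 2(15.999)
    = 72.066 + 10.080 + 18.998 + 126.904 + 31.998 = 260.046

260.05 g/mol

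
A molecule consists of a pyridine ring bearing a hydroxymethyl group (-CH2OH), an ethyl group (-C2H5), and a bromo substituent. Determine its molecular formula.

Atom tally by fragment:
  pyridine ring core → C:5 H:5 N:1
  (− 3 ring H displaced by substituents)
  + CH2OH → C:1 H:3 O:1
  + C2H5 → C:2 H:5
  + Br → Br:1
Element totals:
  C: 8
  H: 10
  Br: 1
  N: 1
  O: 1

C8H10BrNO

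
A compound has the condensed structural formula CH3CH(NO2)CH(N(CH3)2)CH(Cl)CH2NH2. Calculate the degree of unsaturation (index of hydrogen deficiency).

1

Element totals:
  C: 7
  H: 16
  Cl: 1
  N: 3
  O: 2
Molecular formula: C7H16ClN3O2.
DoU = (2C + 2 + N − H − X) / 2 = (2·7 + 2 + 3 − 16 − 1) / 2 = 1.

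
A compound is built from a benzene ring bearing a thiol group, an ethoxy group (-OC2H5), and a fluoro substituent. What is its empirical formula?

Atom tally by fragment:
  benzene ring core → C:6 H:6
  (− 3 ring H displaced by substituents)
  + SH → S:1 H:1
  + OC2H5 → C:2 H:5 O:1
  + F → F:1
Element totals:
  C: 8
  H: 9
  F: 1
  O: 1
  S: 1
Molecular formula: C8H9FOS.
gcd of subscripts (8, 1, 9, 1, 1) = 1, so the empirical formula equals the molecular formula.

C8H9FOS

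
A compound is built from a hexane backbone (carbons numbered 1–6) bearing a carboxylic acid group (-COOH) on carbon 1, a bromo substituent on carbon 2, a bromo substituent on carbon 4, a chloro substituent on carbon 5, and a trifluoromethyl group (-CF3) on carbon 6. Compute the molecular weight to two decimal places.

390.42 g/mol

Atom tally by fragment:
  HOOCCH2 → C:2 H:3 O:2
  CH(Br) → C:1 H:1 Br:1
  CH2 → C:1 H:2
  CH(Br) → C:1 H:1 Br:1
  CH(Cl) → C:1 H:1 Cl:1
  CH2CF3 → C:2 H:2 F:3
Element totals:
  C: 8
  H: 10
  Br: 2
  Cl: 1
  F: 3
  O: 2
Molecular formula: C8H10Br2ClF3O2.
  M = 8(12.011) + 10(1.008) + 2(79.904) + 35.45 + 3(18.998) + 2(15.999)
    = 96.088 + 10.080 + 159.808 + 35.450 + 56.994 + 31.998 = 390.418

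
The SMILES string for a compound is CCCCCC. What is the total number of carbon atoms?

6

Atom tally by fragment:
  CH3 → C:1 H:3
  CH2 → C:1 H:2
  CH2 → C:1 H:2
  CH2 → C:1 H:2
  CH2 → C:1 H:2
  CH3 → C:1 H:3
Element totals:
  C: 6
  H: 14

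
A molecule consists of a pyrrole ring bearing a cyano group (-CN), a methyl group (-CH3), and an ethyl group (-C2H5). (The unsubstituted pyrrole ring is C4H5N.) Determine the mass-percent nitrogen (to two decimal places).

20.88%

Atom tally by fragment:
  pyrrole ring core → C:4 H:5 N:1
  (− 3 ring H displaced by substituents)
  + CN → C:1 N:1
  + CH3 → C:1 H:3
  + C2H5 → C:2 H:5
Element totals:
  C: 8
  H: 10
  N: 2
Molecular formula: C8H10N2.
Molar mass = 134.182 g/mol.
Mass from N: 2 × 14.007 = 28.014 g/mol.
%N = 28.014 / 134.182 × 100 = 20.88%.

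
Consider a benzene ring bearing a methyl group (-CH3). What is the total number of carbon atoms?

Atom tally by fragment:
  benzene ring core → C:6 H:6
  (− 1 ring H displaced by substituents)
  + CH3 → C:1 H:3
Element totals:
  C: 7
  H: 8

7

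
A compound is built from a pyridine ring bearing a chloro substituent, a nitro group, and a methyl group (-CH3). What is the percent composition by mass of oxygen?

18.54%

Atom tally by fragment:
  pyridine ring core → C:5 H:5 N:1
  (− 3 ring H displaced by substituents)
  + Cl → Cl:1
  + NO2 → N:1 O:2
  + CH3 → C:1 H:3
Element totals:
  C: 6
  H: 5
  Cl: 1
  N: 2
  O: 2
Molecular formula: C6H5ClN2O2.
Molar mass = 172.568 g/mol.
Mass from O: 2 × 15.999 = 31.998 g/mol.
%O = 31.998 / 172.568 × 100 = 18.54%.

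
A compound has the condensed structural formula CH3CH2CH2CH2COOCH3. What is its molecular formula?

C6H12O2

Atom tally by fragment:
  CH3 → C:1 H:3
  CH2 → C:1 H:2
  CH2 → C:1 H:2
  CH2COOCH3 → C:3 H:5 O:2
Element totals:
  C: 6
  H: 12
  O: 2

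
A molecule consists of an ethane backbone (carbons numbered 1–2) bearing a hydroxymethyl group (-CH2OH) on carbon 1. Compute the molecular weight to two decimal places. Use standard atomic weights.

60.10 g/mol

Atom tally by fragment:
  HOCH2CH2 → C:2 H:5 O:1
  CH3 → C:1 H:3
Element totals:
  C: 3
  H: 8
  O: 1
Molecular formula: C3H8O.
  M = 3(12.011) + 8(1.008) + 15.999
    = 36.033 + 8.064 + 15.999 = 60.096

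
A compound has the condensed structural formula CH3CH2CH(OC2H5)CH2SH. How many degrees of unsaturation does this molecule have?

0

Element totals:
  C: 6
  H: 14
  O: 1
  S: 1
Molecular formula: C6H14OS.
DoU = (2C + 2 + N − H − X) / 2 = (2·6 + 2 + 0 − 14 − 0) / 2 = 0.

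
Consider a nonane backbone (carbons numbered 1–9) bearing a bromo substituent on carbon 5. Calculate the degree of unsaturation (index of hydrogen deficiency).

Atom tally by fragment:
  CH3 → C:1 H:3
  CH2 → C:1 H:2
  CH2 → C:1 H:2
  CH2 → C:1 H:2
  CH(Br) → C:1 H:1 Br:1
  CH2 → C:1 H:2
  CH2 → C:1 H:2
  CH2 → C:1 H:2
  CH3 → C:1 H:3
Element totals:
  C: 9
  H: 19
  Br: 1
Molecular formula: C9H19Br.
DoU = (2C + 2 + N − H − X) / 2 = (2·9 + 2 + 0 − 19 − 1) / 2 = 0.

0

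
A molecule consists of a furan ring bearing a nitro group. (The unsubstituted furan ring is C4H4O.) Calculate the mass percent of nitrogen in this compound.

Atom tally by fragment:
  furan ring core → C:4 H:4 O:1
  (− 1 ring H displaced by substituents)
  + NO2 → N:1 O:2
Element totals:
  C: 4
  H: 3
  N: 1
  O: 3
Molecular formula: C4H3NO3.
Molar mass = 113.072 g/mol.
Mass from N: 1 × 14.007 = 14.007 g/mol.
%N = 14.007 / 113.072 × 100 = 12.39%.

12.39%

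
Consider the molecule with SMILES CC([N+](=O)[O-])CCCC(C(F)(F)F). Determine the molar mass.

Atom tally by fragment:
  CH3 → C:1 H:3
  CH(NO2) → C:1 H:1 N:1 O:2
  CH2 → C:1 H:2
  CH2 → C:1 H:2
  CH2 → C:1 H:2
  CH2CF3 → C:2 H:2 F:3
Element totals:
  C: 7
  H: 12
  F: 3
  N: 1
  O: 2
Molecular formula: C7H12F3NO2.
  M = 7(12.011) + 12(1.008) + 3(18.998) + 14.007 + 2(15.999)
    = 84.077 + 12.096 + 56.994 + 14.007 + 31.998 = 199.172

199.17 g/mol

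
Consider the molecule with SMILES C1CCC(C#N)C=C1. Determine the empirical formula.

C7H9N

Atom tally by fragment:
  cyclohexene ring core → C:6 H:10
  (− 1 ring H displaced by substituents)
  + CN → C:1 N:1
Element totals:
  C: 7
  H: 9
  N: 1
Molecular formula: C7H9N.
gcd of subscripts (7, 9, 1) = 1, so the empirical formula equals the molecular formula.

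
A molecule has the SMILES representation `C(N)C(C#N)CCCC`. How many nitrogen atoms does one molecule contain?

Atom tally by fragment:
  H2NCH2 → C:1 H:4 N:1
  CH(CN) → C:2 H:1 N:1
  CH2 → C:1 H:2
  CH2 → C:1 H:2
  CH2 → C:1 H:2
  CH3 → C:1 H:3
Element totals:
  C: 7
  H: 14
  N: 2

2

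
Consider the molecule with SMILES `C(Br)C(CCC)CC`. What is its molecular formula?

C7H15Br

Atom tally by fragment:
  BrCH2 → C:1 H:2 Br:1
  CH(CH2CH2CH3) → C:4 H:8
  CH2 → C:1 H:2
  CH3 → C:1 H:3
Element totals:
  C: 7
  H: 15
  Br: 1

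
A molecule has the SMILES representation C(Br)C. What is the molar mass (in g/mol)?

108.97 g/mol

Atom tally by fragment:
  BrCH2 → C:1 H:2 Br:1
  CH3 → C:1 H:3
Element totals:
  C: 2
  H: 5
  Br: 1
Molecular formula: C2H5Br.
  M = 2(12.011) + 5(1.008) + 79.904
    = 24.022 + 5.040 + 79.904 = 108.966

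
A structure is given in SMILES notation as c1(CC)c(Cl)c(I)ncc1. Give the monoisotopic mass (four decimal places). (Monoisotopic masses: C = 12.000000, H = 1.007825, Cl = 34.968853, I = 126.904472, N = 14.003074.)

Atom tally by fragment:
  pyridine ring core → C:5 H:5 N:1
  (− 3 ring H displaced by substituents)
  + C2H5 → C:2 H:5
  + Cl → Cl:1
  + I → I:1
Element totals:
  C: 7
  H: 7
  Cl: 1
  I: 1
  N: 1
Molecular formula: C7H7ClIN.
  M = 7(12.0) + 7(1.007825) + 34.968853 + 126.904472 + 14.003074
    = 84.000000 + 7.054775 + 34.968853 + 126.904472 + 14.003074 = 266.931174

266.9312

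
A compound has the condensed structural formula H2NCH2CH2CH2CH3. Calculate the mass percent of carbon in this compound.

Element totals:
  C: 4
  H: 11
  N: 1
Molecular formula: C4H11N.
Molar mass = 73.139 g/mol.
Mass from C: 4 × 12.011 = 48.044 g/mol.
%C = 48.044 / 73.139 × 100 = 65.69%.

65.69%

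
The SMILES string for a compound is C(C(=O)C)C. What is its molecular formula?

Atom tally by fragment:
  CH3COCH2 → C:3 H:5 O:1
  CH3 → C:1 H:3
Element totals:
  C: 4
  H: 8
  O: 1

C4H8O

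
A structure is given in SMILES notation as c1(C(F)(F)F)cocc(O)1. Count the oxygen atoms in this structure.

Atom tally by fragment:
  furan ring core → C:4 H:4 O:1
  (− 2 ring H displaced by substituents)
  + CF3 → C:1 F:3
  + OH → O:1 H:1
Element totals:
  C: 5
  H: 3
  F: 3
  O: 2

2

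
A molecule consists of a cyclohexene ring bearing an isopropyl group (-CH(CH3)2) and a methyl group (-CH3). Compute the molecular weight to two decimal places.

Atom tally by fragment:
  cyclohexene ring core → C:6 H:10
  (− 2 ring H displaced by substituents)
  + CH(CH3)2 → C:3 H:7
  + CH3 → C:1 H:3
Element totals:
  C: 10
  H: 18
Molecular formula: C10H18.
  M = 10(12.011) + 18(1.008)
    = 120.110 + 18.144 = 138.254

138.25 g/mol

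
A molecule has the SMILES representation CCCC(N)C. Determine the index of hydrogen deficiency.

0

Atom tally by fragment:
  CH3 → C:1 H:3
  CH2 → C:1 H:2
  CH2 → C:1 H:2
  CH(NH2) → C:1 H:3 N:1
  CH3 → C:1 H:3
Element totals:
  C: 5
  H: 13
  N: 1
Molecular formula: C5H13N.
DoU = (2C + 2 + N − H − X) / 2 = (2·5 + 2 + 1 − 13 − 0) / 2 = 0.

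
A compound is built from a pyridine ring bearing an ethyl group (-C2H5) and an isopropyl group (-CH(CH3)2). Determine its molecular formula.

C10H15N

Atom tally by fragment:
  pyridine ring core → C:5 H:5 N:1
  (− 2 ring H displaced by substituents)
  + C2H5 → C:2 H:5
  + CH(CH3)2 → C:3 H:7
Element totals:
  C: 10
  H: 15
  N: 1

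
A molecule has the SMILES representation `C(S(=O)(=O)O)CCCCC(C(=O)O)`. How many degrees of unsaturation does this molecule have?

1

Atom tally by fragment:
  HO3SCH2 → C:1 H:3 S:1 O:3
  CH2 → C:1 H:2
  CH2 → C:1 H:2
  CH2 → C:1 H:2
  CH2 → C:1 H:2
  CH2COOH → C:2 H:3 O:2
Element totals:
  C: 7
  H: 14
  O: 5
  S: 1
Molecular formula: C7H14O5S.
DoU = (2C + 2 + N − H − X) / 2 = (2·7 + 2 + 0 − 14 − 0) / 2 = 1.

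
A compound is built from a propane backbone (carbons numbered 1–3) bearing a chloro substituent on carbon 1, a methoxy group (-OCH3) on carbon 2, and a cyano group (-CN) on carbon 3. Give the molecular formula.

C5H8ClNO

Atom tally by fragment:
  ClCH2 → C:1 H:2 Cl:1
  CH(OCH3) → C:2 H:4 O:1
  CH2CN → C:2 H:2 N:1
Element totals:
  C: 5
  H: 8
  Cl: 1
  N: 1
  O: 1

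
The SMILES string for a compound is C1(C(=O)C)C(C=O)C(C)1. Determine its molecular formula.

Atom tally by fragment:
  cyclopropane ring core → C:3 H:6
  (− 3 ring H displaced by substituents)
  + COCH3 → C:2 H:3 O:1
  + CHO → C:1 H:1 O:1
  + CH3 → C:1 H:3
Element totals:
  C: 7
  H: 10
  O: 2

C7H10O2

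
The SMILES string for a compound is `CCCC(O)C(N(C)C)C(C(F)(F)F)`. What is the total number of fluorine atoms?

3

Atom tally by fragment:
  CH3 → C:1 H:3
  CH2 → C:1 H:2
  CH2 → C:1 H:2
  CH(OH) → C:1 H:2 O:1
  CH(N(CH3)2) → C:3 H:7 N:1
  CH2CF3 → C:2 H:2 F:3
Element totals:
  C: 9
  H: 18
  F: 3
  N: 1
  O: 1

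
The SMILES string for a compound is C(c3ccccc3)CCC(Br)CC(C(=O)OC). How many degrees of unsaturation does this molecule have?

Atom tally by fragment:
  C6H5CH2 → C:7 H:7
  CH2 → C:1 H:2
  CH2 → C:1 H:2
  CH(Br) → C:1 H:1 Br:1
  CH2 → C:1 H:2
  CH2COOCH3 → C:3 H:5 O:2
Element totals:
  C: 14
  H: 19
  Br: 1
  O: 2
Molecular formula: C14H19BrO2.
DoU = (2C + 2 + N − H − X) / 2 = (2·14 + 2 + 0 − 19 − 1) / 2 = 5.

5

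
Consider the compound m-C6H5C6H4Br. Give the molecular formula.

Atom tally by fragment:
  benzene ring core → C:6 H:6
  (− 2 ring H displaced by substituents)
  + C6H5 → C:6 H:5
  + Br → Br:1
Element totals:
  C: 12
  H: 9
  Br: 1

C12H9Br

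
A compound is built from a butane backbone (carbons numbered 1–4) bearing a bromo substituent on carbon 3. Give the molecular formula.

Atom tally by fragment:
  CH3 → C:1 H:3
  CH2 → C:1 H:2
  CH(Br) → C:1 H:1 Br:1
  CH3 → C:1 H:3
Element totals:
  C: 4
  H: 9
  Br: 1

C4H9Br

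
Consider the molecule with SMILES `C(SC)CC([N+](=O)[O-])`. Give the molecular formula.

C4H9NO2S

Atom tally by fragment:
  CH3SCH2 → C:2 H:5 S:1
  CH2 → C:1 H:2
  CH2NO2 → C:1 H:2 N:1 O:2
Element totals:
  C: 4
  H: 9
  N: 1
  O: 2
  S: 1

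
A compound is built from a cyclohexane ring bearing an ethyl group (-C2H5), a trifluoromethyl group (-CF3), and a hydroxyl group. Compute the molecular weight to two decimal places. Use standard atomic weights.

Atom tally by fragment:
  cyclohexane ring core → C:6 H:12
  (− 3 ring H displaced by substituents)
  + C2H5 → C:2 H:5
  + CF3 → C:1 F:3
  + OH → O:1 H:1
Element totals:
  C: 9
  H: 15
  F: 3
  O: 1
Molecular formula: C9H15F3O.
  M = 9(12.011) + 15(1.008) + 3(18.998) + 15.999
    = 108.099 + 15.120 + 56.994 + 15.999 = 196.212

196.21 g/mol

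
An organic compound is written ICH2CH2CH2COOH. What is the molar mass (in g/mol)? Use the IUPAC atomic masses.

214.00 g/mol

Element totals:
  C: 4
  H: 7
  I: 1
  O: 2
Molecular formula: C4H7IO2.
  M = 4(12.011) + 7(1.008) + 126.904 + 2(15.999)
    = 48.044 + 7.056 + 126.904 + 31.998 = 214.002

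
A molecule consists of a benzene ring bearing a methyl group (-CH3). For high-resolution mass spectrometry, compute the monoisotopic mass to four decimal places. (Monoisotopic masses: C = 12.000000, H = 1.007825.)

92.0626

Atom tally by fragment:
  benzene ring core → C:6 H:6
  (− 1 ring H displaced by substituents)
  + CH3 → C:1 H:3
Element totals:
  C: 7
  H: 8
Molecular formula: C7H8.
  M = 7(12.0) + 8(1.007825)
    = 84.000000 + 8.062600 = 92.062600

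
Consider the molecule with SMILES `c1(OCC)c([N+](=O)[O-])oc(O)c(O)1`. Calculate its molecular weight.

Atom tally by fragment:
  furan ring core → C:4 H:4 O:1
  (− 4 ring H displaced by substituents)
  + OC2H5 → C:2 H:5 O:1
  + NO2 → N:1 O:2
  + OH → O:1 H:1
  + OH → O:1 H:1
Element totals:
  C: 6
  H: 7
  N: 1
  O: 6
Molecular formula: C6H7NO6.
  M = 6(12.011) + 7(1.008) + 14.007 + 6(15.999)
    = 72.066 + 7.056 + 14.007 + 95.994 = 189.123

189.12 g/mol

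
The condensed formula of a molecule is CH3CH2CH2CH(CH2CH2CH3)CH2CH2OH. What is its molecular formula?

Element totals:
  C: 9
  H: 20
  O: 1

C9H20O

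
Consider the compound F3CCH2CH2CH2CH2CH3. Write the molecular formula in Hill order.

C6H11F3

Element totals:
  C: 6
  H: 11
  F: 3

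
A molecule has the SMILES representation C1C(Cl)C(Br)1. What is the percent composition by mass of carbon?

Atom tally by fragment:
  cyclopropane ring core → C:3 H:6
  (− 2 ring H displaced by substituents)
  + Cl → Cl:1
  + Br → Br:1
Element totals:
  C: 3
  H: 4
  Br: 1
  Cl: 1
Molecular formula: C3H4BrCl.
Molar mass = 155.419 g/mol.
Mass from C: 3 × 12.011 = 36.033 g/mol.
%C = 36.033 / 155.419 × 100 = 23.18%.

23.18%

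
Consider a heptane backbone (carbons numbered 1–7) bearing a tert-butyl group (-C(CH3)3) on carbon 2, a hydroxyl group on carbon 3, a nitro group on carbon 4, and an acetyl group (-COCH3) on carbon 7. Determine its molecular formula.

Atom tally by fragment:
  CH3 → C:1 H:3
  CH(C(CH3)3) → C:5 H:10
  CH(OH) → C:1 H:2 O:1
  CH(NO2) → C:1 H:1 N:1 O:2
  CH2 → C:1 H:2
  CH2 → C:1 H:2
  CH2COCH3 → C:3 H:5 O:1
Element totals:
  C: 13
  H: 25
  N: 1
  O: 4

C13H25NO4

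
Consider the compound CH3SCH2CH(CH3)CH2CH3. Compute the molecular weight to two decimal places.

118.24 g/mol

Element totals:
  C: 6
  H: 14
  S: 1
Molecular formula: C6H14S.
  M = 6(12.011) + 14(1.008) + 32.06
    = 72.066 + 14.112 + 32.060 = 118.238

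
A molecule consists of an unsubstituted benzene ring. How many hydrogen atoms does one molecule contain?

6

Atom tally by fragment:
  benzene ring core → C:6 H:6
Element totals:
  C: 6
  H: 6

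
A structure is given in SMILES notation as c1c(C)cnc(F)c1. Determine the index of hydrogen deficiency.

Atom tally by fragment:
  pyridine ring core → C:5 H:5 N:1
  (− 2 ring H displaced by substituents)
  + CH3 → C:1 H:3
  + F → F:1
Element totals:
  C: 6
  H: 6
  F: 1
  N: 1
Molecular formula: C6H6FN.
DoU = (2C + 2 + N − H − X) / 2 = (2·6 + 2 + 1 − 6 − 1) / 2 = 4.

4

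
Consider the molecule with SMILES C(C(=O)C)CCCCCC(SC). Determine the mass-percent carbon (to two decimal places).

Atom tally by fragment:
  CH3COCH2 → C:3 H:5 O:1
  CH2 → C:1 H:2
  CH2 → C:1 H:2
  CH2 → C:1 H:2
  CH2 → C:1 H:2
  CH2 → C:1 H:2
  CH2SCH3 → C:2 H:5 S:1
Element totals:
  C: 10
  H: 20
  O: 1
  S: 1
Molecular formula: C10H20OS.
Molar mass = 188.329 g/mol.
Mass from C: 10 × 12.011 = 120.110 g/mol.
%C = 120.110 / 188.329 × 100 = 63.78%.

63.78%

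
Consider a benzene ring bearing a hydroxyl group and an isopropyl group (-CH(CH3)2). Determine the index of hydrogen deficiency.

4

Atom tally by fragment:
  benzene ring core → C:6 H:6
  (− 2 ring H displaced by substituents)
  + OH → O:1 H:1
  + CH(CH3)2 → C:3 H:7
Element totals:
  C: 9
  H: 12
  O: 1
Molecular formula: C9H12O.
DoU = (2C + 2 + N − H − X) / 2 = (2·9 + 2 + 0 − 12 − 0) / 2 = 4.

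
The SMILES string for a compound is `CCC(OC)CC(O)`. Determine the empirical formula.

Atom tally by fragment:
  CH3 → C:1 H:3
  CH2 → C:1 H:2
  CH(OCH3) → C:2 H:4 O:1
  CH2 → C:1 H:2
  CH2OH → C:1 H:3 O:1
Element totals:
  C: 6
  H: 14
  O: 2
Molecular formula: C6H14O2.
gcd of subscripts = 2; dividing each by 2:
  C: 6/2 = 3
  H: 14/2 = 7
  O: 2/2 = 1

C3H7O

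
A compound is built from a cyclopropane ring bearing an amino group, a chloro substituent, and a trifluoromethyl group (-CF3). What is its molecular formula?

Atom tally by fragment:
  cyclopropane ring core → C:3 H:6
  (− 3 ring H displaced by substituents)
  + NH2 → N:1 H:2
  + Cl → Cl:1
  + CF3 → C:1 F:3
Element totals:
  C: 4
  H: 5
  Cl: 1
  F: 3
  N: 1

C4H5ClF3N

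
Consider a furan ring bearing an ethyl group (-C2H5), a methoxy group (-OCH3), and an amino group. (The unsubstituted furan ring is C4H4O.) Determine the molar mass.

Atom tally by fragment:
  furan ring core → C:4 H:4 O:1
  (− 3 ring H displaced by substituents)
  + C2H5 → C:2 H:5
  + OCH3 → C:1 H:3 O:1
  + NH2 → N:1 H:2
Element totals:
  C: 7
  H: 11
  N: 1
  O: 2
Molecular formula: C7H11NO2.
  M = 7(12.011) + 11(1.008) + 14.007 + 2(15.999)
    = 84.077 + 11.088 + 14.007 + 31.998 = 141.170

141.17 g/mol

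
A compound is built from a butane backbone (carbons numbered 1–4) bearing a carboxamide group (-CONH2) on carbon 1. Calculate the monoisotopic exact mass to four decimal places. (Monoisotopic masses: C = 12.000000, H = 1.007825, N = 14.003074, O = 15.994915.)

101.0841

Atom tally by fragment:
  H2NOCCH2 → C:2 H:4 O:1 N:1
  CH2 → C:1 H:2
  CH2 → C:1 H:2
  CH3 → C:1 H:3
Element totals:
  C: 5
  H: 11
  N: 1
  O: 1
Molecular formula: C5H11NO.
  M = 5(12.0) + 11(1.007825) + 14.003074 + 15.994915
    = 60.000000 + 11.086075 + 14.003074 + 15.994915 = 101.084064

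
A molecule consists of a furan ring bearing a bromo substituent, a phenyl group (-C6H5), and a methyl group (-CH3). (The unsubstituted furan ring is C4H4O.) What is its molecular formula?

Atom tally by fragment:
  furan ring core → C:4 H:4 O:1
  (− 3 ring H displaced by substituents)
  + Br → Br:1
  + C6H5 → C:6 H:5
  + CH3 → C:1 H:3
Element totals:
  C: 11
  H: 9
  Br: 1
  O: 1

C11H9BrO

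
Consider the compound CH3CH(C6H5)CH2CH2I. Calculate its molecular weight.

Atom tally by fragment:
  CH3 → C:1 H:3
  CH(C6H5) → C:7 H:6
  CH2 → C:1 H:2
  CH2I → C:1 H:2 I:1
Element totals:
  C: 10
  H: 13
  I: 1
Molecular formula: C10H13I.
  M = 10(12.011) + 13(1.008) + 126.904
    = 120.110 + 13.104 + 126.904 = 260.118

260.12 g/mol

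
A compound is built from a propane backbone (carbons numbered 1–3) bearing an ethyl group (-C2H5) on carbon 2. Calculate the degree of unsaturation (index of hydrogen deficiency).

0

Atom tally by fragment:
  CH3 → C:1 H:3
  CH(C2H5) → C:3 H:6
  CH3 → C:1 H:3
Element totals:
  C: 5
  H: 12
Molecular formula: C5H12.
DoU = (2C + 2 + N − H − X) / 2 = (2·5 + 2 + 0 − 12 − 0) / 2 = 0.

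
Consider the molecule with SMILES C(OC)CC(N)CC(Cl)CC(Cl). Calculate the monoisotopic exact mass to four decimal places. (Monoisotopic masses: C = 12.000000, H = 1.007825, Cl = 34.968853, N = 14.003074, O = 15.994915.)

Atom tally by fragment:
  CH3OCH2 → C:2 H:5 O:1
  CH2 → C:1 H:2
  CH(NH2) → C:1 H:3 N:1
  CH2 → C:1 H:2
  CH(Cl) → C:1 H:1 Cl:1
  CH2 → C:1 H:2
  CH2Cl → C:1 H:2 Cl:1
Element totals:
  C: 8
  H: 17
  Cl: 2
  N: 1
  O: 1
Molecular formula: C8H17Cl2NO.
  M = 8(12.0) + 17(1.007825) + 2(34.968853) + 14.003074 + 15.994915
    = 96.000000 + 17.133025 + 69.937706 + 14.003074 + 15.994915 = 213.068720

213.0687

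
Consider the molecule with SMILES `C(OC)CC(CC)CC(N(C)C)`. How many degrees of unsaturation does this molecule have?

Atom tally by fragment:
  CH3OCH2 → C:2 H:5 O:1
  CH2 → C:1 H:2
  CH(C2H5) → C:3 H:6
  CH2 → C:1 H:2
  CH2N(CH3)2 → C:3 H:8 N:1
Element totals:
  C: 10
  H: 23
  N: 1
  O: 1
Molecular formula: C10H23NO.
DoU = (2C + 2 + N − H − X) / 2 = (2·10 + 2 + 1 − 23 − 0) / 2 = 0.

0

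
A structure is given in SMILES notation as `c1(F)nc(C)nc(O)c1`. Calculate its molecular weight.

128.11 g/mol

Atom tally by fragment:
  pyrimidine ring core → C:4 H:4 N:2
  (− 3 ring H displaced by substituents)
  + F → F:1
  + CH3 → C:1 H:3
  + OH → O:1 H:1
Element totals:
  C: 5
  H: 5
  F: 1
  N: 2
  O: 1
Molecular formula: C5H5FN2O.
  M = 5(12.011) + 5(1.008) + 18.998 + 2(14.007) + 15.999
    = 60.055 + 5.040 + 18.998 + 28.014 + 15.999 = 128.106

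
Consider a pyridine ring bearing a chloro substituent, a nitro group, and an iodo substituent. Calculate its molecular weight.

284.44 g/mol

Atom tally by fragment:
  pyridine ring core → C:5 H:5 N:1
  (− 3 ring H displaced by substituents)
  + Cl → Cl:1
  + NO2 → N:1 O:2
  + I → I:1
Element totals:
  C: 5
  H: 2
  Cl: 1
  I: 1
  N: 2
  O: 2
Molecular formula: C5H2ClIN2O2.
  M = 5(12.011) + 2(1.008) + 35.45 + 126.904 + 2(14.007) + 2(15.999)
    = 60.055 + 2.016 + 35.450 + 126.904 + 28.014 + 31.998 = 284.437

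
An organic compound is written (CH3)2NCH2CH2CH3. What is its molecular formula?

C5H13N

Element totals:
  C: 5
  H: 13
  N: 1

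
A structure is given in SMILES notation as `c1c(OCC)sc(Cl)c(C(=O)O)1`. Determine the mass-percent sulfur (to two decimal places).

Atom tally by fragment:
  thiophene ring core → C:4 H:4 S:1
  (− 3 ring H displaced by substituents)
  + OC2H5 → C:2 H:5 O:1
  + Cl → Cl:1
  + COOH → C:1 H:1 O:2
Element totals:
  C: 7
  H: 7
  Cl: 1
  O: 3
  S: 1
Molecular formula: C7H7ClO3S.
Molar mass = 206.640 g/mol.
Mass from S: 1 × 32.06 = 32.060 g/mol.
%S = 32.060 / 206.640 × 100 = 15.51%.

15.51%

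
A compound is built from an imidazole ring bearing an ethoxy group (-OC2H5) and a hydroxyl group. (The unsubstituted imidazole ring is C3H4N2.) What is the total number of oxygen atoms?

Atom tally by fragment:
  imidazole ring core → C:3 H:4 N:2
  (− 2 ring H displaced by substituents)
  + OC2H5 → C:2 H:5 O:1
  + OH → O:1 H:1
Element totals:
  C: 5
  H: 8
  N: 2
  O: 2

2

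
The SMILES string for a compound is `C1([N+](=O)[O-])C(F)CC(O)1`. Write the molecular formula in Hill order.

C4H6FNO3

Atom tally by fragment:
  cyclobutane ring core → C:4 H:8
  (− 3 ring H displaced by substituents)
  + NO2 → N:1 O:2
  + F → F:1
  + OH → O:1 H:1
Element totals:
  C: 4
  H: 6
  F: 1
  N: 1
  O: 3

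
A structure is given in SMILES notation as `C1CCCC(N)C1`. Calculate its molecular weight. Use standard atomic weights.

Atom tally by fragment:
  cyclohexane ring core → C:6 H:12
  (− 1 ring H displaced by substituents)
  + NH2 → N:1 H:2
Element totals:
  C: 6
  H: 13
  N: 1
Molecular formula: C6H13N.
  M = 6(12.011) + 13(1.008) + 14.007
    = 72.066 + 13.104 + 14.007 = 99.177

99.18 g/mol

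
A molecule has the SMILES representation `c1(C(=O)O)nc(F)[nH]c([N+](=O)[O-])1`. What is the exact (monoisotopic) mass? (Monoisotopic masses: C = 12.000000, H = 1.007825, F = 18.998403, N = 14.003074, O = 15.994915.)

175.0029

Atom tally by fragment:
  imidazole ring core → C:3 H:4 N:2
  (− 3 ring H displaced by substituents)
  + COOH → C:1 H:1 O:2
  + F → F:1
  + NO2 → N:1 O:2
Element totals:
  C: 4
  H: 2
  F: 1
  N: 3
  O: 4
Molecular formula: C4H2FN3O4.
  M = 4(12.0) + 2(1.007825) + 18.998403 + 3(14.003074) + 4(15.994915)
    = 48.000000 + 2.015650 + 18.998403 + 42.009222 + 63.979660 = 175.002935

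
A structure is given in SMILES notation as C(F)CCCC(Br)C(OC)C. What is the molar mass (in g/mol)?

Atom tally by fragment:
  FCH2 → C:1 H:2 F:1
  CH2 → C:1 H:2
  CH2 → C:1 H:2
  CH2 → C:1 H:2
  CH(Br) → C:1 H:1 Br:1
  CH(OCH3) → C:2 H:4 O:1
  CH3 → C:1 H:3
Element totals:
  C: 8
  H: 16
  Br: 1
  F: 1
  O: 1
Molecular formula: C8H16BrFO.
  M = 8(12.011) + 16(1.008) + 79.904 + 18.998 + 15.999
    = 96.088 + 16.128 + 79.904 + 18.998 + 15.999 = 227.117

227.12 g/mol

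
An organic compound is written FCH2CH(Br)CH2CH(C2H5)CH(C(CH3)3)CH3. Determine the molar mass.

267.23 g/mol

Element totals:
  C: 12
  H: 24
  Br: 1
  F: 1
Molecular formula: C12H24BrF.
  M = 12(12.011) + 24(1.008) + 79.904 + 18.998
    = 144.132 + 24.192 + 79.904 + 18.998 = 267.226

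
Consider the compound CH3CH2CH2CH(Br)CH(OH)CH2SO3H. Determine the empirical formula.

Atom tally by fragment:
  CH3 → C:1 H:3
  CH2 → C:1 H:2
  CH2 → C:1 H:2
  CH(Br) → C:1 H:1 Br:1
  CH(OH) → C:1 H:2 O:1
  CH2SO3H → C:1 H:3 S:1 O:3
Element totals:
  C: 6
  H: 13
  Br: 1
  O: 4
  S: 1
Molecular formula: C6H13BrO4S.
gcd of subscripts (1, 6, 13, 4, 1) = 1, so the empirical formula equals the molecular formula.

C6H13BrO4S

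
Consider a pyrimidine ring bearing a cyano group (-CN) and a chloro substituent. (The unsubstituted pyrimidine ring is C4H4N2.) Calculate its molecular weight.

Atom tally by fragment:
  pyrimidine ring core → C:4 H:4 N:2
  (− 2 ring H displaced by substituents)
  + CN → C:1 N:1
  + Cl → Cl:1
Element totals:
  C: 5
  H: 2
  Cl: 1
  N: 3
Molecular formula: C5H2ClN3.
  M = 5(12.011) + 2(1.008) + 35.45 + 3(14.007)
    = 60.055 + 2.016 + 35.450 + 42.021 = 139.542

139.54 g/mol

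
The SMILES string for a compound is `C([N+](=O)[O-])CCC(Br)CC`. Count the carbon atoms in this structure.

Atom tally by fragment:
  O2NCH2 → C:1 H:2 N:1 O:2
  CH2 → C:1 H:2
  CH2 → C:1 H:2
  CH(Br) → C:1 H:1 Br:1
  CH2 → C:1 H:2
  CH3 → C:1 H:3
Element totals:
  C: 6
  H: 12
  Br: 1
  N: 1
  O: 2

6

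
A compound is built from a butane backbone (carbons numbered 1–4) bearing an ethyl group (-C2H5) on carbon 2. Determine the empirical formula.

Atom tally by fragment:
  CH3 → C:1 H:3
  CH(C2H5) → C:3 H:6
  CH2 → C:1 H:2
  CH3 → C:1 H:3
Element totals:
  C: 6
  H: 14
Molecular formula: C6H14.
gcd of subscripts = 2; dividing each by 2:
  C: 6/2 = 3
  H: 14/2 = 7

C3H7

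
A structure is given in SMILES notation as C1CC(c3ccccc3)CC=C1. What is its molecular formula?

C12H14

Atom tally by fragment:
  cyclohexene ring core → C:6 H:10
  (− 1 ring H displaced by substituents)
  + C6H5 → C:6 H:5
Element totals:
  C: 12
  H: 14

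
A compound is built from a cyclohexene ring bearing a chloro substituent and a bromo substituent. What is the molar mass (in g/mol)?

Atom tally by fragment:
  cyclohexene ring core → C:6 H:10
  (− 2 ring H displaced by substituents)
  + Cl → Cl:1
  + Br → Br:1
Element totals:
  C: 6
  H: 8
  Br: 1
  Cl: 1
Molecular formula: C6H8BrCl.
  M = 6(12.011) + 8(1.008) + 79.904 + 35.45
    = 72.066 + 8.064 + 79.904 + 35.450 = 195.484

195.48 g/mol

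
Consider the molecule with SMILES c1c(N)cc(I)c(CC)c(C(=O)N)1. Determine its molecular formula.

Atom tally by fragment:
  benzene ring core → C:6 H:6
  (− 4 ring H displaced by substituents)
  + NH2 → N:1 H:2
  + I → I:1
  + C2H5 → C:2 H:5
  + CONH2 → C:1 H:2 O:1 N:1
Element totals:
  C: 9
  H: 11
  I: 1
  N: 2
  O: 1

C9H11IN2O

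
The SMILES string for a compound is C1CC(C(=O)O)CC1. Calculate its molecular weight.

114.14 g/mol

Atom tally by fragment:
  cyclopentane ring core → C:5 H:10
  (− 1 ring H displaced by substituents)
  + COOH → C:1 H:1 O:2
Element totals:
  C: 6
  H: 10
  O: 2
Molecular formula: C6H10O2.
  M = 6(12.011) + 10(1.008) + 2(15.999)
    = 72.066 + 10.080 + 31.998 = 114.144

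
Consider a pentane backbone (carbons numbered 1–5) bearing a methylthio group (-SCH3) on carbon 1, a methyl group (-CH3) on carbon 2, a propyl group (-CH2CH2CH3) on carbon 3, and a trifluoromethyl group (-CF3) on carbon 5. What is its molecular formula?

C11H21F3S

Atom tally by fragment:
  CH3SCH2 → C:2 H:5 S:1
  CH(CH3) → C:2 H:4
  CH(CH2CH2CH3) → C:4 H:8
  CH2 → C:1 H:2
  CH2CF3 → C:2 H:2 F:3
Element totals:
  C: 11
  H: 21
  F: 3
  S: 1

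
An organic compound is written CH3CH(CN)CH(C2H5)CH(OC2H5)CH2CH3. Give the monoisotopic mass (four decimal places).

183.1623

Atom tally by fragment:
  CH3 → C:1 H:3
  CH(CN) → C:2 H:1 N:1
  CH(C2H5) → C:3 H:6
  CH(OC2H5) → C:3 H:6 O:1
  CH2 → C:1 H:2
  CH3 → C:1 H:3
Element totals:
  C: 11
  H: 21
  N: 1
  O: 1
Molecular formula: C11H21NO.
  M = 11(12.0) + 21(1.007825) + 14.003074 + 15.994915
    = 132.000000 + 21.164325 + 14.003074 + 15.994915 = 183.162314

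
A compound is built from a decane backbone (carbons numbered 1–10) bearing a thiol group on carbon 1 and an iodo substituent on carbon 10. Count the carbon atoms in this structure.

10

Atom tally by fragment:
  HSCH2 → C:1 H:3 S:1
  CH2 → C:1 H:2
  CH2 → C:1 H:2
  CH2 → C:1 H:2
  CH2 → C:1 H:2
  CH2 → C:1 H:2
  CH2 → C:1 H:2
  CH2 → C:1 H:2
  CH2 → C:1 H:2
  CH2I → C:1 H:2 I:1
Element totals:
  C: 10
  H: 21
  I: 1
  S: 1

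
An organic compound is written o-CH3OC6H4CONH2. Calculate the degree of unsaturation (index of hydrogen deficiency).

Element totals:
  C: 8
  H: 9
  N: 1
  O: 2
Molecular formula: C8H9NO2.
DoU = (2C + 2 + N − H − X) / 2 = (2·8 + 2 + 1 − 9 − 0) / 2 = 5.

5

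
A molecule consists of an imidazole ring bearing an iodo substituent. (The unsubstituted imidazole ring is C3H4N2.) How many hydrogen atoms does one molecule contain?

3

Atom tally by fragment:
  imidazole ring core → C:3 H:4 N:2
  (− 1 ring H displaced by substituents)
  + I → I:1
Element totals:
  C: 3
  H: 3
  I: 1
  N: 2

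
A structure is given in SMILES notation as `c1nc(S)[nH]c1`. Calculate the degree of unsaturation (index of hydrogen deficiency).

3

Atom tally by fragment:
  imidazole ring core → C:3 H:4 N:2
  (− 1 ring H displaced by substituents)
  + SH → S:1 H:1
Element totals:
  C: 3
  H: 4
  N: 2
  S: 1
Molecular formula: C3H4N2S.
DoU = (2C + 2 + N − H − X) / 2 = (2·3 + 2 + 2 − 4 − 0) / 2 = 3.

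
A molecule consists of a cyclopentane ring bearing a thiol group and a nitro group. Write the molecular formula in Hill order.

Atom tally by fragment:
  cyclopentane ring core → C:5 H:10
  (− 2 ring H displaced by substituents)
  + SH → S:1 H:1
  + NO2 → N:1 O:2
Element totals:
  C: 5
  H: 9
  N: 1
  O: 2
  S: 1

C5H9NO2S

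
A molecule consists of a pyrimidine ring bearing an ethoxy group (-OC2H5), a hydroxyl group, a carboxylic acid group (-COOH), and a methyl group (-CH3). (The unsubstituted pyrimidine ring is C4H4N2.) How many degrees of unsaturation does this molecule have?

Atom tally by fragment:
  pyrimidine ring core → C:4 H:4 N:2
  (− 4 ring H displaced by substituents)
  + OC2H5 → C:2 H:5 O:1
  + OH → O:1 H:1
  + COOH → C:1 H:1 O:2
  + CH3 → C:1 H:3
Element totals:
  C: 8
  H: 10
  N: 2
  O: 4
Molecular formula: C8H10N2O4.
DoU = (2C + 2 + N − H − X) / 2 = (2·8 + 2 + 2 − 10 − 0) / 2 = 5.

5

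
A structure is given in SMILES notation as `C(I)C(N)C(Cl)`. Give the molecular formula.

C3H7ClIN

Atom tally by fragment:
  ICH2 → C:1 H:2 I:1
  CH(NH2) → C:1 H:3 N:1
  CH2Cl → C:1 H:2 Cl:1
Element totals:
  C: 3
  H: 7
  Cl: 1
  I: 1
  N: 1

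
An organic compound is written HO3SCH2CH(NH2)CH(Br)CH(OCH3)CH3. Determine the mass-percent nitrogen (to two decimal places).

5.07%

Element totals:
  C: 6
  H: 14
  Br: 1
  N: 1
  O: 4
  S: 1
Molecular formula: C6H14BrNO4S.
Molar mass = 276.145 g/mol.
Mass from N: 1 × 14.007 = 14.007 g/mol.
%N = 14.007 / 276.145 × 100 = 5.07%.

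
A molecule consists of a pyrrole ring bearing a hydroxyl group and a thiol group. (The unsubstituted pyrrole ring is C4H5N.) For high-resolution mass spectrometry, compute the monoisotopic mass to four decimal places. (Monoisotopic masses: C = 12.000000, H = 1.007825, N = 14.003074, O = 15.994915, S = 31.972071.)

Atom tally by fragment:
  pyrrole ring core → C:4 H:5 N:1
  (− 2 ring H displaced by substituents)
  + OH → O:1 H:1
  + SH → S:1 H:1
Element totals:
  C: 4
  H: 5
  N: 1
  O: 1
  S: 1
Molecular formula: C4H5NOS.
  M = 4(12.0) + 5(1.007825) + 14.003074 + 15.994915 + 31.972071
    = 48.000000 + 5.039125 + 14.003074 + 15.994915 + 31.972071 = 115.009185

115.0092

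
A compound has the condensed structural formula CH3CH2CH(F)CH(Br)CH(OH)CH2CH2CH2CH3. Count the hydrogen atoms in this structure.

18

Atom tally by fragment:
  CH3 → C:1 H:3
  CH2 → C:1 H:2
  CH(F) → C:1 H:1 F:1
  CH(Br) → C:1 H:1 Br:1
  CH(OH) → C:1 H:2 O:1
  CH2 → C:1 H:2
  CH2 → C:1 H:2
  CH2 → C:1 H:2
  CH3 → C:1 H:3
Element totals:
  C: 9
  H: 18
  Br: 1
  F: 1
  O: 1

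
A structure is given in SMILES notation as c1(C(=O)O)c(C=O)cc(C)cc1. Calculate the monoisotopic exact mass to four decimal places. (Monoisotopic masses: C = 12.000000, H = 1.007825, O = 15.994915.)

Atom tally by fragment:
  benzene ring core → C:6 H:6
  (− 3 ring H displaced by substituents)
  + COOH → C:1 H:1 O:2
  + CHO → C:1 H:1 O:1
  + CH3 → C:1 H:3
Element totals:
  C: 9
  H: 8
  O: 3
Molecular formula: C9H8O3.
  M = 9(12.0) + 8(1.007825) + 3(15.994915)
    = 108.000000 + 8.062600 + 47.984745 = 164.047345

164.0473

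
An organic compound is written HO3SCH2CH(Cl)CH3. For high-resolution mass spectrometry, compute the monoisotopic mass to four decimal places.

157.9804

Atom tally by fragment:
  HO3SCH2 → C:1 H:3 S:1 O:3
  CH(Cl) → C:1 H:1 Cl:1
  CH3 → C:1 H:3
Element totals:
  C: 3
  H: 7
  Cl: 1
  O: 3
  S: 1
Molecular formula: C3H7ClO3S.
  M = 3(12.0) + 7(1.007825) + 34.968853 + 3(15.994915) + 31.972071
    = 36.000000 + 7.054775 + 34.968853 + 47.984745 + 31.972071 = 157.980444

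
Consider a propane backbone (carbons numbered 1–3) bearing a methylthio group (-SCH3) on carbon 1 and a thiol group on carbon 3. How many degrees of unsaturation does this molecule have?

0

Atom tally by fragment:
  CH3SCH2 → C:2 H:5 S:1
  CH2 → C:1 H:2
  CH2SH → C:1 H:3 S:1
Element totals:
  C: 4
  H: 10
  S: 2
Molecular formula: C4H10S2.
DoU = (2C + 2 + N − H − X) / 2 = (2·4 + 2 + 0 − 10 − 0) / 2 = 0.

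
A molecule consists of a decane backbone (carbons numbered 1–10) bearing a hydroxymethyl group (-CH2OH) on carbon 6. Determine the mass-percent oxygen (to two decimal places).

9.28%

Atom tally by fragment:
  CH3 → C:1 H:3
  CH2 → C:1 H:2
  CH2 → C:1 H:2
  CH2 → C:1 H:2
  CH2 → C:1 H:2
  CH(CH2OH) → C:2 H:4 O:1
  CH2 → C:1 H:2
  CH2 → C:1 H:2
  CH2 → C:1 H:2
  CH3 → C:1 H:3
Element totals:
  C: 11
  H: 24
  O: 1
Molecular formula: C11H24O.
Molar mass = 172.312 g/mol.
Mass from O: 1 × 15.999 = 15.999 g/mol.
%O = 15.999 / 172.312 × 100 = 9.28%.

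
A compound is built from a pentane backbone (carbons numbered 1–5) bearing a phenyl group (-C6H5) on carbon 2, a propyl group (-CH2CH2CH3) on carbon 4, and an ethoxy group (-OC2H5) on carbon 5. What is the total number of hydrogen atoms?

26

Atom tally by fragment:
  CH3 → C:1 H:3
  CH(C6H5) → C:7 H:6
  CH2 → C:1 H:2
  CH(CH2CH2CH3) → C:4 H:8
  CH2OC2H5 → C:3 H:7 O:1
Element totals:
  C: 16
  H: 26
  O: 1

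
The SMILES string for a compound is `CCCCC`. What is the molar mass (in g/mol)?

72.15 g/mol

Atom tally by fragment:
  CH3 → C:1 H:3
  CH2 → C:1 H:2
  CH2 → C:1 H:2
  CH2 → C:1 H:2
  CH3 → C:1 H:3
Element totals:
  C: 5
  H: 12
Molecular formula: C5H12.
  M = 5(12.011) + 12(1.008)
    = 60.055 + 12.096 = 72.151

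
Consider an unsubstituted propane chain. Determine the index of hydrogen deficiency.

Atom tally by fragment:
  CH3 → C:1 H:3
  CH2 → C:1 H:2
  CH3 → C:1 H:3
Element totals:
  C: 3
  H: 8
Molecular formula: C3H8.
DoU = (2C + 2 + N − H − X) / 2 = (2·3 + 2 + 0 − 8 − 0) / 2 = 0.

0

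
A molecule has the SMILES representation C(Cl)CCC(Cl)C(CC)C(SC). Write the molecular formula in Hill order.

C9H18Cl2S

Atom tally by fragment:
  ClCH2 → C:1 H:2 Cl:1
  CH2 → C:1 H:2
  CH2 → C:1 H:2
  CH(Cl) → C:1 H:1 Cl:1
  CH(C2H5) → C:3 H:6
  CH2SCH3 → C:2 H:5 S:1
Element totals:
  C: 9
  H: 18
  Cl: 2
  S: 1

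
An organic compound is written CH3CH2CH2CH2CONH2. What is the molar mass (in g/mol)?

Atom tally by fragment:
  CH3 → C:1 H:3
  CH2 → C:1 H:2
  CH2 → C:1 H:2
  CH2CONH2 → C:2 H:4 O:1 N:1
Element totals:
  C: 5
  H: 11
  N: 1
  O: 1
Molecular formula: C5H11NO.
  M = 5(12.011) + 11(1.008) + 14.007 + 15.999
    = 60.055 + 11.088 + 14.007 + 15.999 = 101.149

101.15 g/mol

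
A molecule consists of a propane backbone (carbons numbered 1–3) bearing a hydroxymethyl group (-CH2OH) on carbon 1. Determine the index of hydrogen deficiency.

Atom tally by fragment:
  HOCH2CH2 → C:2 H:5 O:1
  CH2 → C:1 H:2
  CH3 → C:1 H:3
Element totals:
  C: 4
  H: 10
  O: 1
Molecular formula: C4H10O.
DoU = (2C + 2 + N − H − X) / 2 = (2·4 + 2 + 0 − 10 − 0) / 2 = 0.

0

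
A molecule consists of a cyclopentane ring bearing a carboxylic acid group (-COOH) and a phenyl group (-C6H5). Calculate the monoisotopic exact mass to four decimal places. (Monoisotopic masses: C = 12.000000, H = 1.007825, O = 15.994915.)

Atom tally by fragment:
  cyclopentane ring core → C:5 H:10
  (− 2 ring H displaced by substituents)
  + COOH → C:1 H:1 O:2
  + C6H5 → C:6 H:5
Element totals:
  C: 12
  H: 14
  O: 2
Molecular formula: C12H14O2.
  M = 12(12.0) + 14(1.007825) + 2(15.994915)
    = 144.000000 + 14.109550 + 31.989830 = 190.099380

190.0994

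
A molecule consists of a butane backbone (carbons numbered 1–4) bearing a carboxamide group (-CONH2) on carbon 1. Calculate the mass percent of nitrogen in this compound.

13.85%

Atom tally by fragment:
  H2NOCCH2 → C:2 H:4 O:1 N:1
  CH2 → C:1 H:2
  CH2 → C:1 H:2
  CH3 → C:1 H:3
Element totals:
  C: 5
  H: 11
  N: 1
  O: 1
Molecular formula: C5H11NO.
Molar mass = 101.149 g/mol.
Mass from N: 1 × 14.007 = 14.007 g/mol.
%N = 14.007 / 101.149 × 100 = 13.85%.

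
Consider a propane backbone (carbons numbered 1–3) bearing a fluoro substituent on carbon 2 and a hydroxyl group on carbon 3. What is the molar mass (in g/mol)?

78.09 g/mol

Atom tally by fragment:
  CH3 → C:1 H:3
  CH(F) → C:1 H:1 F:1
  CH2OH → C:1 H:3 O:1
Element totals:
  C: 3
  H: 7
  F: 1
  O: 1
Molecular formula: C3H7FO.
  M = 3(12.011) + 7(1.008) + 18.998 + 15.999
    = 36.033 + 7.056 + 18.998 + 15.999 = 78.086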